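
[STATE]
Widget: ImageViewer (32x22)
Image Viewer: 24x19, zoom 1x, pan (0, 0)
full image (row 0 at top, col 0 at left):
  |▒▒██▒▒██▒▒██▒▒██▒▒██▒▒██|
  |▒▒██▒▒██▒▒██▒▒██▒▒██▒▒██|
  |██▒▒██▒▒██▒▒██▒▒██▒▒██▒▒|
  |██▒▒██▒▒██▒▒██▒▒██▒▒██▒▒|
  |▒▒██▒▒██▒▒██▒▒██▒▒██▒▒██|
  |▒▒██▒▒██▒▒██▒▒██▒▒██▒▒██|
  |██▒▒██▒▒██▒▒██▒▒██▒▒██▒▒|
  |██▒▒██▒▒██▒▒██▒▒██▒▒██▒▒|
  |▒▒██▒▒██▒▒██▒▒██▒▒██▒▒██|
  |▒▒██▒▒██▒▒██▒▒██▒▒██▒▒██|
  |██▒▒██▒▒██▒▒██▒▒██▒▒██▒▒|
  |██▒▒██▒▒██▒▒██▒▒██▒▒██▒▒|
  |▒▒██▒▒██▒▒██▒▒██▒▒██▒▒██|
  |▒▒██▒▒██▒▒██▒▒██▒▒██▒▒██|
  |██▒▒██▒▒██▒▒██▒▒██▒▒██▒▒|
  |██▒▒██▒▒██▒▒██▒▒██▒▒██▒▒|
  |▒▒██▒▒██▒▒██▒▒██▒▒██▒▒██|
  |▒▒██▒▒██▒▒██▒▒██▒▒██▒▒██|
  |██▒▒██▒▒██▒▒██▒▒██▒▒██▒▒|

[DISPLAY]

▒▒██▒▒██▒▒██▒▒██▒▒██▒▒██        
▒▒██▒▒██▒▒██▒▒██▒▒██▒▒██        
██▒▒██▒▒██▒▒██▒▒██▒▒██▒▒        
██▒▒██▒▒██▒▒██▒▒██▒▒██▒▒        
▒▒██▒▒██▒▒██▒▒██▒▒██▒▒██        
▒▒██▒▒██▒▒██▒▒██▒▒██▒▒██        
██▒▒██▒▒██▒▒██▒▒██▒▒██▒▒        
██▒▒██▒▒██▒▒██▒▒██▒▒██▒▒        
▒▒██▒▒██▒▒██▒▒██▒▒██▒▒██        
▒▒██▒▒██▒▒██▒▒██▒▒██▒▒██        
██▒▒██▒▒██▒▒██▒▒██▒▒██▒▒        
██▒▒██▒▒██▒▒██▒▒██▒▒██▒▒        
▒▒██▒▒██▒▒██▒▒██▒▒██▒▒██        
▒▒██▒▒██▒▒██▒▒██▒▒██▒▒██        
██▒▒██▒▒██▒▒██▒▒██▒▒██▒▒        
██▒▒██▒▒██▒▒██▒▒██▒▒██▒▒        
▒▒██▒▒██▒▒██▒▒██▒▒██▒▒██        
▒▒██▒▒██▒▒██▒▒██▒▒██▒▒██        
██▒▒██▒▒██▒▒██▒▒██▒▒██▒▒        
                                
                                
                                


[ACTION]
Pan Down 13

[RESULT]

▒▒██▒▒██▒▒██▒▒██▒▒██▒▒██        
██▒▒██▒▒██▒▒██▒▒██▒▒██▒▒        
██▒▒██▒▒██▒▒██▒▒██▒▒██▒▒        
▒▒██▒▒██▒▒██▒▒██▒▒██▒▒██        
▒▒██▒▒██▒▒██▒▒██▒▒██▒▒██        
██▒▒██▒▒██▒▒██▒▒██▒▒██▒▒        
                                
                                
                                
                                
                                
                                
                                
                                
                                
                                
                                
                                
                                
                                
                                
                                


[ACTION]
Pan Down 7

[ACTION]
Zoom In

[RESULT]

████▒▒▒▒████▒▒▒▒████▒▒▒▒████▒▒▒▒
████▒▒▒▒████▒▒▒▒████▒▒▒▒████▒▒▒▒
████▒▒▒▒████▒▒▒▒████▒▒▒▒████▒▒▒▒
████▒▒▒▒████▒▒▒▒████▒▒▒▒████▒▒▒▒
▒▒▒▒████▒▒▒▒████▒▒▒▒████▒▒▒▒████
▒▒▒▒████▒▒▒▒████▒▒▒▒████▒▒▒▒████
▒▒▒▒████▒▒▒▒████▒▒▒▒████▒▒▒▒████
▒▒▒▒████▒▒▒▒████▒▒▒▒████▒▒▒▒████
████▒▒▒▒████▒▒▒▒████▒▒▒▒████▒▒▒▒
████▒▒▒▒████▒▒▒▒████▒▒▒▒████▒▒▒▒
████▒▒▒▒████▒▒▒▒████▒▒▒▒████▒▒▒▒
████▒▒▒▒████▒▒▒▒████▒▒▒▒████▒▒▒▒
▒▒▒▒████▒▒▒▒████▒▒▒▒████▒▒▒▒████
▒▒▒▒████▒▒▒▒████▒▒▒▒████▒▒▒▒████
▒▒▒▒████▒▒▒▒████▒▒▒▒████▒▒▒▒████
▒▒▒▒████▒▒▒▒████▒▒▒▒████▒▒▒▒████
████▒▒▒▒████▒▒▒▒████▒▒▒▒████▒▒▒▒
████▒▒▒▒████▒▒▒▒████▒▒▒▒████▒▒▒▒
                                
                                
                                
                                


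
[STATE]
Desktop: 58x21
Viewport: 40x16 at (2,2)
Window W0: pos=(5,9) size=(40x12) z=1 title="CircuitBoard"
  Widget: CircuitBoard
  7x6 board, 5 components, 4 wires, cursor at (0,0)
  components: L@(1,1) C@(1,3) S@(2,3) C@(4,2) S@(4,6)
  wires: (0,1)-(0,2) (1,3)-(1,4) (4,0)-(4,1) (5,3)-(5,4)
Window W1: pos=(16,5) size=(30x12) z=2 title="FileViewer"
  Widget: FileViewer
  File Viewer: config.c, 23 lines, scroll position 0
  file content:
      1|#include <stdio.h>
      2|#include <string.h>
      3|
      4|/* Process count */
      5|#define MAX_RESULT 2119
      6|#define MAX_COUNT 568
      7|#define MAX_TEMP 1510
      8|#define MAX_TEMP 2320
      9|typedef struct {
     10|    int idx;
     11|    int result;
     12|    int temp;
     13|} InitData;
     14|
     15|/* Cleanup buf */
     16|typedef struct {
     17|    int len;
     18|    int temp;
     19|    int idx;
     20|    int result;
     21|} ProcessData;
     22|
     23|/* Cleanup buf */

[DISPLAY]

                                        
                                        
                                        
              ┏━━━━━━━━━━━━━━━━━━━━━━━━━
              ┃ FileViewer              
              ┠─────────────────────────
              ┃#include <stdio.h>       
   ┏━━━━━━━━━━┃#include <string.h>      
   ┃ CircuitBo┃                         
   ┠──────────┃/* Process count */      
   ┃   0 1 2 3┃#define MAX_RESULT 2119  
   ┃0  [.]  · ┃#define MAX_COUNT 568    
   ┃          ┃#define MAX_TEMP 1510    
   ┃1       L ┃#define MAX_TEMP 2320    
   ┃          ┗━━━━━━━━━━━━━━━━━━━━━━━━━
   ┃2               S                   


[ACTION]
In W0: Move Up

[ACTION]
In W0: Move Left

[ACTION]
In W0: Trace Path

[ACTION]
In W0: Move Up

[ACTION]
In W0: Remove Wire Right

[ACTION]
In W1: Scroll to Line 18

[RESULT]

                                        
                                        
                                        
              ┏━━━━━━━━━━━━━━━━━━━━━━━━━
              ┃ FileViewer              
              ┠─────────────────────────
              ┃typedef struct {         
   ┏━━━━━━━━━━┃    int len;             
   ┃ CircuitBo┃    int temp;            
   ┠──────────┃    int idx;             
   ┃   0 1 2 3┃    int result;          
   ┃0  [.]  · ┃} ProcessData;           
   ┃          ┃                         
   ┃1       L ┃/* Cleanup buf */        
   ┃          ┗━━━━━━━━━━━━━━━━━━━━━━━━━
   ┃2               S                   


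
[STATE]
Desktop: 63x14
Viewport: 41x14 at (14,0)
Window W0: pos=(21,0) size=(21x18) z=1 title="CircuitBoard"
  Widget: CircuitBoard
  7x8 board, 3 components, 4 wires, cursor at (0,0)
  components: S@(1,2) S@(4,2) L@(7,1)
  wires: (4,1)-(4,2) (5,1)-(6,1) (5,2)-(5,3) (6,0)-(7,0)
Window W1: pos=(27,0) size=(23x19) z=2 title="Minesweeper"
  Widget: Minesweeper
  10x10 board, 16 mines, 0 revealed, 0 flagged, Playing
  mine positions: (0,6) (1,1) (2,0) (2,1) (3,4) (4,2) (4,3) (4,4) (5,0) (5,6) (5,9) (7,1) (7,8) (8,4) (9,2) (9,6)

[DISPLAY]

       ┏━━━━━┏━━━━━━━━━━━━━━━━━━━━━┓     
       ┃ Circ┃ Minesweeper         ┃     
       ┠─────┠─────────────────────┨     
       ┃   0 ┃■■■■■■■■■■           ┃     
       ┃0  [.┃■■■■■■■■■■           ┃     
       ┃     ┃■■■■■■■■■■           ┃     
       ┃1    ┃■■■■■■■■■■           ┃     
       ┃     ┃■■■■■■■■■■           ┃     
       ┃2    ┃■■■■■■■■■■           ┃     
       ┃     ┃■■■■■■■■■■           ┃     
       ┃3    ┃■■■■■■■■■■           ┃     
       ┃     ┃■■■■■■■■■■           ┃     
       ┃4    ┃■■■■■■■■■■           ┃     
       ┃     ┃                     ┃     


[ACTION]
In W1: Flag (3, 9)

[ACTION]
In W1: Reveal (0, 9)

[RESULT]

       ┏━━━━━┏━━━━━━━━━━━━━━━━━━━━━┓     
       ┃ Circ┃ Minesweeper         ┃     
       ┠─────┠─────────────────────┨     
       ┃   0 ┃■■■■■■■1             ┃     
       ┃0  [.┃■■■■■111             ┃     
       ┃     ┃■■■■■1               ┃     
       ┃1    ┃■■■■■2               ┃     
       ┃     ┃■■■■■31111           ┃     
       ┃2    ┃■■■■■■■■■■           ┃     
       ┃     ┃■■■■■■■■■■           ┃     
       ┃3    ┃■■■■■■■■■■           ┃     
       ┃     ┃■■■■■■■■■■           ┃     
       ┃4    ┃■■■■■■■■■■           ┃     
       ┃     ┃                     ┃     


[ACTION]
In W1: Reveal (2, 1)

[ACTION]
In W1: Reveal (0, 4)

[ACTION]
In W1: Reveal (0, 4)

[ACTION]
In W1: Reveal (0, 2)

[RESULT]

       ┏━━━━━┏━━━━━━━━━━━━━━━━━━━━━┓     
       ┃ Circ┃ Minesweeper         ┃     
       ┠─────┠─────────────────────┨     
       ┃   0 ┃■■■■■■✹1             ┃     
       ┃0  [.┃■✹■■■111             ┃     
       ┃     ┃✹✹■■■1               ┃     
       ┃1    ┃■■■■✹2               ┃     
       ┃     ┃■■✹✹✹31111           ┃     
       ┃2    ┃✹■■■■■✹■■✹           ┃     
       ┃     ┃■■■■■■■■■■           ┃     
       ┃3    ┃■✹■■■■■■✹■           ┃     
       ┃     ┃■■■■✹■■■■■           ┃     
       ┃4    ┃■■✹■■■✹■■■           ┃     
       ┃     ┃                     ┃     


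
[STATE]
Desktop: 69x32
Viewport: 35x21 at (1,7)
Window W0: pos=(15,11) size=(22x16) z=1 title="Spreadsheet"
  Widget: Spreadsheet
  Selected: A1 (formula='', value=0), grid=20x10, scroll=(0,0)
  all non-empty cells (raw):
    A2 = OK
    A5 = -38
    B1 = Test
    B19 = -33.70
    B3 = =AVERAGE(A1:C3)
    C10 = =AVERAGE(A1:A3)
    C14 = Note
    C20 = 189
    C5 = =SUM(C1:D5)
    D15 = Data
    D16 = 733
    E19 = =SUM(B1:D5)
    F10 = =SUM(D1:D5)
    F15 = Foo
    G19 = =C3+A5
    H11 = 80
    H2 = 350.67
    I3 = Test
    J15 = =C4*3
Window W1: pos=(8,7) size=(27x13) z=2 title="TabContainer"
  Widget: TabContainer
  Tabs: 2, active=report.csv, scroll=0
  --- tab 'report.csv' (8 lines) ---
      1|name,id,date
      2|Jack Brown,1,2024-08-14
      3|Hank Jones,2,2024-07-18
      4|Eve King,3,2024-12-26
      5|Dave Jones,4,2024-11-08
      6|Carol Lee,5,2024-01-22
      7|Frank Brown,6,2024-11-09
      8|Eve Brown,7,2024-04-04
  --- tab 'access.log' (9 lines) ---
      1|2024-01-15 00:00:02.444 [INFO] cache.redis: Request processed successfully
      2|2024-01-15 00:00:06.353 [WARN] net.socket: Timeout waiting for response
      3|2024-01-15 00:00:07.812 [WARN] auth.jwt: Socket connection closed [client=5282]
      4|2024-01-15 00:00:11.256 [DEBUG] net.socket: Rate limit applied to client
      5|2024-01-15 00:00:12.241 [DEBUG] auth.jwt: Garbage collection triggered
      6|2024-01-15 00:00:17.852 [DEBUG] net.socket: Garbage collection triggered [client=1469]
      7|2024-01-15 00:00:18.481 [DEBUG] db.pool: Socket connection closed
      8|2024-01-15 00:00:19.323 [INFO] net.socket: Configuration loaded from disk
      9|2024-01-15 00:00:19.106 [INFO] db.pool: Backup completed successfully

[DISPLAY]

       ┏━━━━━━━━━━━━━━━━━━━━━━━━━┓ 
       ┃ TabContainer            ┃ 
       ┠─────────────────────────┨ 
       ┃[report.csv]│ access.log ┃ 
       ┃─────────────────────────┃━
       ┃name,id,date             ┃ 
       ┃Jack Brown,1,2024-08-14  ┃─
       ┃Hank Jones,2,2024-07-18  ┃ 
       ┃Eve King,3,2024-12-26    ┃ 
       ┃Dave Jones,4,2024-11-08  ┃-
       ┃Carol Lee,5,2024-01-22   ┃ 
       ┃Frank Brown,6,2024-11-09 ┃0
       ┗━━━━━━━━━━━━━━━━━━━━━━━━━┛ 
              ┃  4        0       0
              ┃  5      -38       0
              ┃  6        0       0
              ┃  7        0       0
              ┃  8        0       0
              ┃  9        0       0
              ┗━━━━━━━━━━━━━━━━━━━━
                                   


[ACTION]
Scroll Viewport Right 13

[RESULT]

━━━━━━━━━━━━━━━━━━━━┓              
ontainer            ┃              
────────────────────┨              
rt.csv]│ access.log ┃              
────────────────────┃━┓            
id,date             ┃ ┃            
Brown,1,2024-08-14  ┃─┨            
Jones,2,2024-07-18  ┃ ┃            
ing,3,2024-12-26    ┃ ┃            
Jones,4,2024-11-08  ┃-┃            
 Lee,5,2024-01-22   ┃ ┃            
 Brown,6,2024-11-09 ┃0┃            
━━━━━━━━━━━━━━━━━━━━┛ ┃            
 ┃  4        0       0┃            
 ┃  5      -38       0┃            
 ┃  6        0       0┃            
 ┃  7        0       0┃            
 ┃  8        0       0┃            
 ┃  9        0       0┃            
 ┗━━━━━━━━━━━━━━━━━━━━┛            
                                   


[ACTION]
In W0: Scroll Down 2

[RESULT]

━━━━━━━━━━━━━━━━━━━━┓              
ontainer            ┃              
────────────────────┨              
rt.csv]│ access.log ┃              
────────────────────┃━┓            
id,date             ┃ ┃            
Brown,1,2024-08-14  ┃─┨            
Jones,2,2024-07-18  ┃ ┃            
ing,3,2024-12-26    ┃ ┃            
Jones,4,2024-11-08  ┃-┃            
 Lee,5,2024-01-22   ┃ ┃            
 Brown,6,2024-11-09 ┃0┃            
━━━━━━━━━━━━━━━━━━━━┛0┃            
 ┃  6        0       0┃            
 ┃  7        0       0┃            
 ┃  8        0       0┃            
 ┃  9        0       0┃            
 ┃ 10        0       0┃            
 ┃ 11        0       0┃            
 ┗━━━━━━━━━━━━━━━━━━━━┛            
                                   


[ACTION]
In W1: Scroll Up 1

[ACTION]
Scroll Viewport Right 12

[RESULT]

━━━━━━━━┓                          
        ┃                          
────────┨                          
ess.log ┃                          
────────┃━┓                        
        ┃ ┃                        
-08-14  ┃─┨                        
-07-18  ┃ ┃                        
2-26    ┃ ┃                        
-11-08  ┃-┃                        
01-22   ┃ ┃                        
4-11-09 ┃0┃                        
━━━━━━━━┛0┃                        
 0       0┃                        
 0       0┃                        
 0       0┃                        
 0       0┃                        
 0       0┃                        
 0       0┃                        
━━━━━━━━━━┛                        
                                   


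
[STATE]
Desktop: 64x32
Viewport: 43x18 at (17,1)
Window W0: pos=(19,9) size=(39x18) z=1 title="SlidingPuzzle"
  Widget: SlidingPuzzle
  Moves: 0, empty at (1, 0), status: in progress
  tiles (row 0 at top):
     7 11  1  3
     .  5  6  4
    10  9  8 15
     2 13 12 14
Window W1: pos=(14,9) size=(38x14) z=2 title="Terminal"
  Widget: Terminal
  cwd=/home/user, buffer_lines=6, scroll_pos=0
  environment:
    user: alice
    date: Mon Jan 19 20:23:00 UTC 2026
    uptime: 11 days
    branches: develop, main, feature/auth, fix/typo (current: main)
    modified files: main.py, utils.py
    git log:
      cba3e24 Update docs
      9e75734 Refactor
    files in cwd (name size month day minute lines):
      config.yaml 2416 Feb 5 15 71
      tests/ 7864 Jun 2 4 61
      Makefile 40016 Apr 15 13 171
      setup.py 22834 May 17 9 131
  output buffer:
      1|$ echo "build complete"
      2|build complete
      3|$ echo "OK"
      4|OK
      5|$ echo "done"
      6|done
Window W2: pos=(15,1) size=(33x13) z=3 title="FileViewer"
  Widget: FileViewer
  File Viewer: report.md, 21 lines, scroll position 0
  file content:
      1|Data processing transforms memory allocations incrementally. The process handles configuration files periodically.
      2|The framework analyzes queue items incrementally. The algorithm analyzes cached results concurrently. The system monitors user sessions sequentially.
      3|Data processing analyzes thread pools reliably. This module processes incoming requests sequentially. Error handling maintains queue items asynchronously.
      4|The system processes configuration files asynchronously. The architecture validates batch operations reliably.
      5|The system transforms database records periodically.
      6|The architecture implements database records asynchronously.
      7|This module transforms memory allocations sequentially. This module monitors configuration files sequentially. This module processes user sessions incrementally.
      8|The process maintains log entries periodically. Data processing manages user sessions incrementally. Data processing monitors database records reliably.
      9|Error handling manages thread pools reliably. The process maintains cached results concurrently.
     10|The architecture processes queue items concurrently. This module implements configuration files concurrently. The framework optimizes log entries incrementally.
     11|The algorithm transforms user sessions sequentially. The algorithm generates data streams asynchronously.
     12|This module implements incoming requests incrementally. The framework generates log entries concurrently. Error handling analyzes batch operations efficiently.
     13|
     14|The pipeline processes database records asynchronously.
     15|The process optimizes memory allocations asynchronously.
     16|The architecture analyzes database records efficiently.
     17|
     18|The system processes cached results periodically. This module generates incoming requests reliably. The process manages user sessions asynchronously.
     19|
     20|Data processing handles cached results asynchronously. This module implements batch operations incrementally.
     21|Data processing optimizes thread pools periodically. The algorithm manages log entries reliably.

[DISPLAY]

━━━━━━━━━━━━━━━━━━━━━━━━━━━━━━┓            
FileViewer                    ┃            
──────────────────────────────┨            
ata processing transforms mem▲┃            
he framework analyzes queue i█┃            
ata processing analyzes threa░┃            
he system processes configura░┃            
he system transforms database░┃            
he architecture implements da░┃━━━┓━━━━━┓  
his module transforms memory ░┃   ┃     ┃  
he process maintains log entr░┃───┨─────┨  
rror handling manages thread ▼┃   ┃     ┃  
━━━━━━━━━━━━━━━━━━━━━━━━━━━━━━┛   ┃     ┃  
echo "OK"                         ┃     ┃  
                                  ┃     ┃  
echo "done"                       ┃     ┃  
ne                                ┃     ┃  
█                                 ┃     ┃  


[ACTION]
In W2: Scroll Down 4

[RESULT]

━━━━━━━━━━━━━━━━━━━━━━━━━━━━━━┓            
FileViewer                    ┃            
──────────────────────────────┨            
he system transforms database▲┃            
he architecture implements da░┃            
his module transforms memory ░┃            
he process maintains log entr█┃            
rror handling manages thread ░┃            
he architecture processes que░┃━━━┓━━━━━┓  
he algorithm transforms user ░┃   ┃     ┃  
his module implements incomin░┃───┨─────┨  
                             ▼┃   ┃     ┃  
━━━━━━━━━━━━━━━━━━━━━━━━━━━━━━┛   ┃     ┃  
echo "OK"                         ┃     ┃  
                                  ┃     ┃  
echo "done"                       ┃     ┃  
ne                                ┃     ┃  
█                                 ┃     ┃  


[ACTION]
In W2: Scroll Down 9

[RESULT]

━━━━━━━━━━━━━━━━━━━━━━━━━━━━━━┓            
FileViewer                    ┃            
──────────────────────────────┨            
                             ▲┃            
he pipeline processes databas░┃            
he process optimizes memory a░┃            
he architecture analyzes data░┃            
                             ░┃            
he system processes cached re░┃━━━┓━━━━━┓  
                             ░┃   ┃     ┃  
ata processing handles cached█┃───┨─────┨  
ata processing optimizes thre▼┃   ┃     ┃  
━━━━━━━━━━━━━━━━━━━━━━━━━━━━━━┛   ┃     ┃  
echo "OK"                         ┃     ┃  
                                  ┃     ┃  
echo "done"                       ┃     ┃  
ne                                ┃     ┃  
█                                 ┃     ┃  


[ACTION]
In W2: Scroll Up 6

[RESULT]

━━━━━━━━━━━━━━━━━━━━━━━━━━━━━━┓            
FileViewer                    ┃            
──────────────────────────────┨            
his module transforms memory ▲┃            
he process maintains log entr░┃            
rror handling manages thread ░┃            
he architecture processes que░┃            
he algorithm transforms user █┃            
his module implements incomin░┃━━━┓━━━━━┓  
                             ░┃   ┃     ┃  
he pipeline processes databas░┃───┨─────┨  
he process optimizes memory a▼┃   ┃     ┃  
━━━━━━━━━━━━━━━━━━━━━━━━━━━━━━┛   ┃     ┃  
echo "OK"                         ┃     ┃  
                                  ┃     ┃  
echo "done"                       ┃     ┃  
ne                                ┃     ┃  
█                                 ┃     ┃  


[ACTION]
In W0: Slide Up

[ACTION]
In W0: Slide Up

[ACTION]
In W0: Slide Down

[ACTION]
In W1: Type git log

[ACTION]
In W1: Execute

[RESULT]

━━━━━━━━━━━━━━━━━━━━━━━━━━━━━━┓            
FileViewer                    ┃            
──────────────────────────────┨            
his module transforms memory ▲┃            
he process maintains log entr░┃            
rror handling manages thread ░┃            
he architecture processes que░┃            
he algorithm transforms user █┃            
his module implements incomin░┃━━━┓━━━━━┓  
                             ░┃   ┃     ┃  
he pipeline processes databas░┃───┨─────┨  
he process optimizes memory a▼┃   ┃     ┃  
━━━━━━━━━━━━━━━━━━━━━━━━━━━━━━┛   ┃     ┃  
echo "OK"                         ┃     ┃  
                                  ┃     ┃  
echo "done"                       ┃     ┃  
ne                                ┃     ┃  
git log                           ┃     ┃  


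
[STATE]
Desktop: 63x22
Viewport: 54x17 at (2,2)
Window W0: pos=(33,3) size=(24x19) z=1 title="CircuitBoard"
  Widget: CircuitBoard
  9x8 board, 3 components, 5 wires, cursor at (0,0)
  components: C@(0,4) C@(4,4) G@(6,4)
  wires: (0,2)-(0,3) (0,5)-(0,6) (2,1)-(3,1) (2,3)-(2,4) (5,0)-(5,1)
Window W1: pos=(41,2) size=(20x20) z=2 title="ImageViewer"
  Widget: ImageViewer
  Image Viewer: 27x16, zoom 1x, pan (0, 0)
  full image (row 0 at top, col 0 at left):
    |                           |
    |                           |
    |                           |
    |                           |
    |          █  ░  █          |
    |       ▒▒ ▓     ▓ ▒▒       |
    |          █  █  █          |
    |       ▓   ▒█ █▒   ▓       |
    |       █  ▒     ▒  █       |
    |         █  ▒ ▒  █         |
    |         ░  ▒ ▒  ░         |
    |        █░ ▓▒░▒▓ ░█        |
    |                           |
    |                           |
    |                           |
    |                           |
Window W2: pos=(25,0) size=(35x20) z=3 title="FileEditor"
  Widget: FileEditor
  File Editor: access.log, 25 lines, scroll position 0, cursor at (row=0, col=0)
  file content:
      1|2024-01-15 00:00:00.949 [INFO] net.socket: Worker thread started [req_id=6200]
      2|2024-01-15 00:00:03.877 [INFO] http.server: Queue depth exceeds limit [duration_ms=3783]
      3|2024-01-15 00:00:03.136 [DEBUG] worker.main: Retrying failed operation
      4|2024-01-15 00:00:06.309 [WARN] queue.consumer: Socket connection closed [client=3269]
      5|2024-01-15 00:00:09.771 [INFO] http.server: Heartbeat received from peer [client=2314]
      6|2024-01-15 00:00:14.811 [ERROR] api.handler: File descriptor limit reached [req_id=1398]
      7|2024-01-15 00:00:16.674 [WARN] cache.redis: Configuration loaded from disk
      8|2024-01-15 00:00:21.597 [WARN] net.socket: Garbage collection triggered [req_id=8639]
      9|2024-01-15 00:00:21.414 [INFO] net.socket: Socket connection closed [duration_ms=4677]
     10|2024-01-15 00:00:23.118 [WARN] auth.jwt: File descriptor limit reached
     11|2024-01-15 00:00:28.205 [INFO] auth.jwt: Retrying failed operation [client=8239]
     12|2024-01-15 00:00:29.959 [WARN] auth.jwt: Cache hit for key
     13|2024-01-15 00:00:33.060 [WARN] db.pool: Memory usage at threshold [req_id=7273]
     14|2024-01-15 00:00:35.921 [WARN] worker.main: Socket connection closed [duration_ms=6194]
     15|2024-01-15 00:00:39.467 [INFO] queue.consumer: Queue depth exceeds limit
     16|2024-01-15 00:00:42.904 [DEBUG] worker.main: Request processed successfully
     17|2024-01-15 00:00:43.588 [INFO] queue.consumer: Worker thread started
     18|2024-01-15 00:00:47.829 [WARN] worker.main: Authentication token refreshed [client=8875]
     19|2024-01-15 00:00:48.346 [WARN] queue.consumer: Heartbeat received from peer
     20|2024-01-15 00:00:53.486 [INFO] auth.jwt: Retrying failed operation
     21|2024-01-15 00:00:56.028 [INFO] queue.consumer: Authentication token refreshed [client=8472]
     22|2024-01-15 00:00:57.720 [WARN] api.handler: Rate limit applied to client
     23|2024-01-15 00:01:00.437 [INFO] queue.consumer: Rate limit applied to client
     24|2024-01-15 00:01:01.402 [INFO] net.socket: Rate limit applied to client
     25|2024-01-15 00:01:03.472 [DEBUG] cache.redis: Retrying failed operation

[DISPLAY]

                       ┠──────────────────────────────
                       ┃█024-01-15 00:00:00.949 [INFO]
                       ┃2024-01-15 00:00:03.877 [INFO]
                       ┃2024-01-15 00:00:03.136 [DEBUG
                       ┃2024-01-15 00:00:06.309 [WARN]
                       ┃2024-01-15 00:00:09.771 [INFO]
                       ┃2024-01-15 00:00:14.811 [ERROR
                       ┃2024-01-15 00:00:16.674 [WARN]
                       ┃2024-01-15 00:00:21.597 [WARN]
                       ┃2024-01-15 00:00:21.414 [INFO]
                       ┃2024-01-15 00:00:23.118 [WARN]
                       ┃2024-01-15 00:00:28.205 [INFO]
                       ┃2024-01-15 00:00:29.959 [WARN]
                       ┃2024-01-15 00:00:33.060 [WARN]
                       ┃2024-01-15 00:00:35.921 [WARN]
                       ┃2024-01-15 00:00:39.467 [INFO]
                       ┃2024-01-15 00:00:42.904 [DEBUG


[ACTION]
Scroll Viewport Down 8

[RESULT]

                       ┃2024-01-15 00:00:03.136 [DEBUG
                       ┃2024-01-15 00:00:06.309 [WARN]
                       ┃2024-01-15 00:00:09.771 [INFO]
                       ┃2024-01-15 00:00:14.811 [ERROR
                       ┃2024-01-15 00:00:16.674 [WARN]
                       ┃2024-01-15 00:00:21.597 [WARN]
                       ┃2024-01-15 00:00:21.414 [INFO]
                       ┃2024-01-15 00:00:23.118 [WARN]
                       ┃2024-01-15 00:00:28.205 [INFO]
                       ┃2024-01-15 00:00:29.959 [WARN]
                       ┃2024-01-15 00:00:33.060 [WARN]
                       ┃2024-01-15 00:00:35.921 [WARN]
                       ┃2024-01-15 00:00:39.467 [INFO]
                       ┃2024-01-15 00:00:42.904 [DEBUG
                       ┗━━━━━━━━━━━━━━━━━━━━━━━━━━━━━━
                               ┃       ┃              
                               ┗━━━━━━━┗━━━━━━━━━━━━━━


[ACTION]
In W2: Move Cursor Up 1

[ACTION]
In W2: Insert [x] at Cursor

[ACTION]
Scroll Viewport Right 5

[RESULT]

                  ┃2024-01-15 00:00:03.136 [DEBUG] ░┃┃
                  ┃2024-01-15 00:00:06.309 [WARN] q░┃┃
                  ┃2024-01-15 00:00:09.771 [INFO] h░┃┃
                  ┃2024-01-15 00:00:14.811 [ERROR] ░┃┃
                  ┃2024-01-15 00:00:16.674 [WARN] c░┃┃
                  ┃2024-01-15 00:00:21.597 [WARN] n░┃┃
                  ┃2024-01-15 00:00:21.414 [INFO] n░┃┃
                  ┃2024-01-15 00:00:23.118 [WARN] a░┃┃
                  ┃2024-01-15 00:00:28.205 [INFO] a░┃┃
                  ┃2024-01-15 00:00:29.959 [WARN] a░┃┃
                  ┃2024-01-15 00:00:33.060 [WARN] d░┃┃
                  ┃2024-01-15 00:00:35.921 [WARN] w░┃┃
                  ┃2024-01-15 00:00:39.467 [INFO] q░┃┃
                  ┃2024-01-15 00:00:42.904 [DEBUG] ▼┃┃
                  ┗━━━━━━━━━━━━━━━━━━━━━━━━━━━━━━━━━┛┃
                          ┃       ┃                  ┃
                          ┗━━━━━━━┗━━━━━━━━━━━━━━━━━━┛


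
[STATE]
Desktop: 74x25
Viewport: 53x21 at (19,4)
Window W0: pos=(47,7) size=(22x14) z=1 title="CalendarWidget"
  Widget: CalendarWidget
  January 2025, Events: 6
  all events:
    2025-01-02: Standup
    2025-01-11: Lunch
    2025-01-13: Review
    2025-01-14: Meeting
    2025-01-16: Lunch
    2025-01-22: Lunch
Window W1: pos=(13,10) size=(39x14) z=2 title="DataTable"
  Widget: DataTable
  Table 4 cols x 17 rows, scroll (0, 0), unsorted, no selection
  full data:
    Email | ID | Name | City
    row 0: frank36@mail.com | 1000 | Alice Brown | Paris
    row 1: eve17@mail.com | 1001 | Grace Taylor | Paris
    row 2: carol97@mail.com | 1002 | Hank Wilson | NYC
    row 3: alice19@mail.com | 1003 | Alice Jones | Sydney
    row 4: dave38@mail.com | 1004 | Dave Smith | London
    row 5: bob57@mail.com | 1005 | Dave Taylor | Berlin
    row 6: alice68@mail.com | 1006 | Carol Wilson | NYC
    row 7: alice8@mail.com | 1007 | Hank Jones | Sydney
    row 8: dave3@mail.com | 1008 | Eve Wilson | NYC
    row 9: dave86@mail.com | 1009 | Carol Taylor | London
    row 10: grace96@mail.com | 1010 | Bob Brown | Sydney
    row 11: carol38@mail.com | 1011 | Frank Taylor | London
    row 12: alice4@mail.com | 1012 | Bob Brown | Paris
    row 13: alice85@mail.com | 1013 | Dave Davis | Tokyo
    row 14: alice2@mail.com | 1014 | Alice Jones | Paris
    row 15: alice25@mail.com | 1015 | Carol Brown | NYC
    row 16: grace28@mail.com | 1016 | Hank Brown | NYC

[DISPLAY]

                                                     
                                                     
                                                     
                            ┏━━━━━━━━━━━━━━━━━━━━┓   
                            ┃ CalendarWidget     ┃   
                            ┠────────────────────┨   
━━━━━━━━━━━━━━━━━━━━━━━━━━━━━━━━┓January 2025    ┃   
Table                           ┃u We Th Fr Sa Su┃   
────────────────────────────────┨   1  2*  3  4  ┃   
           │ID  │Name        │Ci┃7  8  9 10 11* 1┃   
───────────┼────┼────────────┼──┃14* 15 16* 17 18┃   
36@mail.com│1000│Alice Brown │Pa┃1 22* 23 24 25 2┃   
@mail.com  │1001│Grace Taylor│Pa┃8 29 30 31      ┃   
97@mail.com│1002│Hank Wilson │NY┃                ┃   
19@mail.com│1003│Alice Jones │Sy┃                ┃   
8@mail.com │1004│Dave Smith  │Lo┃                ┃   
@mail.com  │1005│Dave Taylor │Be┃━━━━━━━━━━━━━━━━┛   
68@mail.com│1006│Carol Wilson│NY┃                    
8@mail.com │1007│Hank Jones  │Sy┃                    
━━━━━━━━━━━━━━━━━━━━━━━━━━━━━━━━┛                    
                                                     


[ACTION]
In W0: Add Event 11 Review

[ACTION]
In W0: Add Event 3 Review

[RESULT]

                                                     
                                                     
                                                     
                            ┏━━━━━━━━━━━━━━━━━━━━┓   
                            ┃ CalendarWidget     ┃   
                            ┠────────────────────┨   
━━━━━━━━━━━━━━━━━━━━━━━━━━━━━━━━┓January 2025    ┃   
Table                           ┃u We Th Fr Sa Su┃   
────────────────────────────────┨   1  2*  3*  4 ┃   
           │ID  │Name        │Ci┃7  8  9 10 11* 1┃   
───────────┼────┼────────────┼──┃14* 15 16* 17 18┃   
36@mail.com│1000│Alice Brown │Pa┃1 22* 23 24 25 2┃   
@mail.com  │1001│Grace Taylor│Pa┃8 29 30 31      ┃   
97@mail.com│1002│Hank Wilson │NY┃                ┃   
19@mail.com│1003│Alice Jones │Sy┃                ┃   
8@mail.com │1004│Dave Smith  │Lo┃                ┃   
@mail.com  │1005│Dave Taylor │Be┃━━━━━━━━━━━━━━━━┛   
68@mail.com│1006│Carol Wilson│NY┃                    
8@mail.com │1007│Hank Jones  │Sy┃                    
━━━━━━━━━━━━━━━━━━━━━━━━━━━━━━━━┛                    
                                                     


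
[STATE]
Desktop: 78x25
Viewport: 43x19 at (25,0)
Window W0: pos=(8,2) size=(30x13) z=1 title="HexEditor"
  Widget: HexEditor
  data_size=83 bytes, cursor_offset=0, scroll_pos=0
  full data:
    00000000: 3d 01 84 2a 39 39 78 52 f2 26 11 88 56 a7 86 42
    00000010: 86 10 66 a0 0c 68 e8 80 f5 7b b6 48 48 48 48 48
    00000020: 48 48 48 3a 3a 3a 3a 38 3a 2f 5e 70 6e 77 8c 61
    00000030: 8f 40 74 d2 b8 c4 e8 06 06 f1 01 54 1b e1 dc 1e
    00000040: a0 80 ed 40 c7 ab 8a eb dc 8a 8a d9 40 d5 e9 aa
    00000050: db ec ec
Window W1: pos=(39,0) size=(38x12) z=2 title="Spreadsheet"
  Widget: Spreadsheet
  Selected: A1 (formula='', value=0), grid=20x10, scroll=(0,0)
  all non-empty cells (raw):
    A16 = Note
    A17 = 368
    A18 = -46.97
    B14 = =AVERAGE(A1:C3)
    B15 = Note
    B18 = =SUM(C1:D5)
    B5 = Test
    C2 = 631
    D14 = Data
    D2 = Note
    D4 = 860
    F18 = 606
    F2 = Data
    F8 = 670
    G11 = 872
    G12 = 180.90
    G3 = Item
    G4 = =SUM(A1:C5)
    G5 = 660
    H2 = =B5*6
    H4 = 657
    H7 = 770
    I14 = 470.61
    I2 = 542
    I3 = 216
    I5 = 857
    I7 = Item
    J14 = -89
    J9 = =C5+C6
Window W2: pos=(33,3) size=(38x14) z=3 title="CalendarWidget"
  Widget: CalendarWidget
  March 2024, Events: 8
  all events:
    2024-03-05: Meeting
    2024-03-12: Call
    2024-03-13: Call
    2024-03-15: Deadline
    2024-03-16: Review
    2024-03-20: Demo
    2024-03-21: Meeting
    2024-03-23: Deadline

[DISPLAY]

              ┏━━━━━━━━━━━━━━━━━━━━━━━━━━━━
              ┃ Spreadsheet                
━━━━━━━━━━━━┓ ┠────────────────────────────
        ┏━━━━━━━━━━━━━━━━━━━━━━━━━━━━━━━━━━
────────┃ CalendarWidget                   
84 2a 39┠──────────────────────────────────
66 a0 0c┃             March 2024           
48 3a 3a┃Mo Tu We Th Fr Sa Su              
74 d2 b8┃             1  2  3              
ed 40 c7┃ 4  5*  6  7  8  9 10             
ec      ┃11 12* 13* 14 15* 16* 17          
        ┃18 19 20* 21* 22 23* 24           
        ┃25 26 27 28 29 30 31              
        ┃                                  
━━━━━━━━┃                                  
        ┃                                  
        ┗━━━━━━━━━━━━━━━━━━━━━━━━━━━━━━━━━━
                                           
                                           


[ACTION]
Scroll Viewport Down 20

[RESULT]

66 a0 0c┃             March 2024           
48 3a 3a┃Mo Tu We Th Fr Sa Su              
74 d2 b8┃             1  2  3              
ed 40 c7┃ 4  5*  6  7  8  9 10             
ec      ┃11 12* 13* 14 15* 16* 17          
        ┃18 19 20* 21* 22 23* 24           
        ┃25 26 27 28 29 30 31              
        ┃                                  
━━━━━━━━┃                                  
        ┃                                  
        ┗━━━━━━━━━━━━━━━━━━━━━━━━━━━━━━━━━━
                                           
                                           
                                           
                                           
                                           
                                           
                                           
                                           


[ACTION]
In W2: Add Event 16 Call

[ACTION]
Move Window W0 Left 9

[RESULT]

 68 ┃   ┃             March 2024           
 3a ┃   ┃Mo Tu We Th Fr Sa Su              
 c4 ┃   ┃             1  2  3              
 ab ┃   ┃ 4  5*  6  7  8  9 10             
    ┃   ┃11 12* 13* 14 15* 16* 17          
    ┃   ┃18 19 20* 21* 22 23* 24           
    ┃   ┃25 26 27 28 29 30 31              
    ┃   ┃                                  
━━━━┛   ┃                                  
        ┃                                  
        ┗━━━━━━━━━━━━━━━━━━━━━━━━━━━━━━━━━━
                                           
                                           
                                           
                                           
                                           
                                           
                                           
                                           
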